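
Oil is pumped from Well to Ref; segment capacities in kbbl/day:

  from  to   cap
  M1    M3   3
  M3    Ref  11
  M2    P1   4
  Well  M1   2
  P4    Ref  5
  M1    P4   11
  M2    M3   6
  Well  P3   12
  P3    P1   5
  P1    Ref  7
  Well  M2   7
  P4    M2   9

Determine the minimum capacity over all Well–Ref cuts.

Augment Well→M2→P1→Ref: bottleneck 4, flow now 4.
Augment Well→M2→M3→Ref: bottleneck 3, flow now 7.
Augment Well→P3→P1→Ref: bottleneck 3, flow now 10.
Augment Well→M1→P4→Ref: bottleneck 2, flow now 12.
Augment Well→P3→P1→M2→M3→Ref: bottleneck 2, flow now 14. (uses reverse residual edge)
No augmenting path remains; maximum flow = 14.
By max-flow min-cut, the minimum cut capacity equals the max flow.
In the residual graph, reachable from Well: {Well, P3}.
Min-cut edges: Well→M2 (7), Well→M1 (2), P3→P1 (5); capacity 7 + 2 + 5 = 14.

14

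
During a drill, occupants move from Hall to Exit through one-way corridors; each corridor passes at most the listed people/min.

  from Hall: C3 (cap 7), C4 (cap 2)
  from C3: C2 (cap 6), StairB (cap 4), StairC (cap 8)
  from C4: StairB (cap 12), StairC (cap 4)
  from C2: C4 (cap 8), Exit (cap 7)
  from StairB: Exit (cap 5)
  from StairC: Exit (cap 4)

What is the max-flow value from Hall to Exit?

Augment Hall→C3→C2→Exit: bottleneck 6, flow now 6.
Augment Hall→C3→StairB→Exit: bottleneck 1, flow now 7.
Augment Hall→C4→StairB→Exit: bottleneck 2, flow now 9.
No augmenting path remains; maximum flow = 9.
In the residual graph, reachable from Hall: {Hall}.
Min-cut edges: Hall→C3 (7), Hall→C4 (2); capacity 7 + 2 = 9.
This cut is saturated, so no flow can exceed 9.

9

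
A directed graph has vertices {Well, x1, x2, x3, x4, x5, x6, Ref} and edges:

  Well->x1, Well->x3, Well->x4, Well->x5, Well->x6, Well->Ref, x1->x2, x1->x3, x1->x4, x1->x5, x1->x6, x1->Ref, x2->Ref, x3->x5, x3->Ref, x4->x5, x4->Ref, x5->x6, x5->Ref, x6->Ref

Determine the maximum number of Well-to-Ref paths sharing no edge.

Assign every edge capacity 1; by Menger, the answer equals the max flow.
Path Well→Ref (+1); total 1.
Path Well→x1→Ref (+1); total 2.
Path Well→x3→Ref (+1); total 3.
Path Well→x4→Ref (+1); total 4.
Path Well→x5→Ref (+1); total 5.
Path Well→x6→Ref (+1); total 6.
No residual Well→Ref path; max flow = 6.
Certifying cut of size 6: {Well→Ref, Well→x1, Well→x3, Well→x4, Well→x5, Well→x6}.

6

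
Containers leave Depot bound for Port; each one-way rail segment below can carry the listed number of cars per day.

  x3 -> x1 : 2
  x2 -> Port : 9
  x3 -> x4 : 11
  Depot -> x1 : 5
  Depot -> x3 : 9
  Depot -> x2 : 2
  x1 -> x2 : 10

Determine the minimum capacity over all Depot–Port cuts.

9

Augment Depot→x2→Port: bottleneck 2, flow now 2.
Augment Depot→x1→x2→Port: bottleneck 5, flow now 7.
Augment Depot→x3→x1→x2→Port: bottleneck 2, flow now 9.
No augmenting path remains; maximum flow = 9.
By max-flow min-cut, the minimum cut capacity equals the max flow.
In the residual graph, reachable from Depot: {Depot, x3, x4}.
Min-cut edges: Depot→x1 (5), Depot→x2 (2), x3→x1 (2); capacity 5 + 2 + 2 = 9.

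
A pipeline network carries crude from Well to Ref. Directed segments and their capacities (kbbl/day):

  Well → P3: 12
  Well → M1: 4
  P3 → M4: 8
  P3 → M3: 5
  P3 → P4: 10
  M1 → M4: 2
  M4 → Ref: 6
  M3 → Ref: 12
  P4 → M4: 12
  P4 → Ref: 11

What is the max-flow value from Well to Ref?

Augment Well→P3→M4→Ref: bottleneck 6, flow now 6.
Augment Well→P3→M3→Ref: bottleneck 5, flow now 11.
Augment Well→P3→P4→Ref: bottleneck 1, flow now 12.
Augment Well→M1→M4→P3→P4→Ref: bottleneck 2, flow now 14. (uses reverse residual edge)
No augmenting path remains; maximum flow = 14.
In the residual graph, reachable from Well: {Well, M1}.
Min-cut edges: Well→P3 (12), M1→M4 (2); capacity 12 + 2 = 14.
This cut is saturated, so no flow can exceed 14.

14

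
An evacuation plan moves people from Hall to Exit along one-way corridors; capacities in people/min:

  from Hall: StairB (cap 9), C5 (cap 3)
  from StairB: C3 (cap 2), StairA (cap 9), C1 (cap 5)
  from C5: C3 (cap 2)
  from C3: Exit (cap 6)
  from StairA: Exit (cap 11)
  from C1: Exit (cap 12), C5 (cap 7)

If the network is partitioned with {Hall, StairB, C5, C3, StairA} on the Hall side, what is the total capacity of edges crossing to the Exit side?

Edges leaving {Hall, StairB, C5, C3, StairA}: StairB→C1 (5), C3→Exit (6), StairA→Exit (11).
Cut capacity = 5 + 6 + 11 = 22.

22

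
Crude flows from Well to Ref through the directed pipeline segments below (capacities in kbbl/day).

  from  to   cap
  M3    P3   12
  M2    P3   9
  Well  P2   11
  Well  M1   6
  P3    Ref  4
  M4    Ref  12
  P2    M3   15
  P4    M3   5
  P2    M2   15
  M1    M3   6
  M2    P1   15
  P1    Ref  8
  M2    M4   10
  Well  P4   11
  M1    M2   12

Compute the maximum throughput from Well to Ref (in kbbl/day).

21

Augment Well→P4→M3→P3→Ref: bottleneck 4, flow now 4.
Augment Well→M1→M2→M4→Ref: bottleneck 6, flow now 10.
Augment Well→P2→M2→M4→Ref: bottleneck 4, flow now 14.
Augment Well→P2→M2→P1→Ref: bottleneck 7, flow now 21.
No augmenting path remains; maximum flow = 21.
In the residual graph, reachable from Well: {Well, P4, M3, P3}.
Min-cut edges: Well→M1 (6), Well→P2 (11), P3→Ref (4); capacity 6 + 11 + 4 = 21.
This cut is saturated, so no flow can exceed 21.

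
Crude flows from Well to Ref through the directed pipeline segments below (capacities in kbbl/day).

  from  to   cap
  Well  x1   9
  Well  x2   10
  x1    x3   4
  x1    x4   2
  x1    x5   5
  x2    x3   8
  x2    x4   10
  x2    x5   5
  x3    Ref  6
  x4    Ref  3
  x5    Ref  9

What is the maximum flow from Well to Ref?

18

Augment Well→x1→x3→Ref: bottleneck 4, flow now 4.
Augment Well→x1→x4→Ref: bottleneck 2, flow now 6.
Augment Well→x1→x5→Ref: bottleneck 3, flow now 9.
Augment Well→x2→x3→Ref: bottleneck 2, flow now 11.
Augment Well→x2→x4→Ref: bottleneck 1, flow now 12.
Augment Well→x2→x5→Ref: bottleneck 5, flow now 17.
Augment Well→x2→x3→x1→x5→Ref: bottleneck 1, flow now 18. (uses reverse residual edge)
No augmenting path remains; maximum flow = 18.
In the residual graph, reachable from Well: {Well, x1, x2, x3, x4, x5}.
Min-cut edges: x3→Ref (6), x4→Ref (3), x5→Ref (9); capacity 6 + 3 + 9 = 18.
This cut is saturated, so no flow can exceed 18.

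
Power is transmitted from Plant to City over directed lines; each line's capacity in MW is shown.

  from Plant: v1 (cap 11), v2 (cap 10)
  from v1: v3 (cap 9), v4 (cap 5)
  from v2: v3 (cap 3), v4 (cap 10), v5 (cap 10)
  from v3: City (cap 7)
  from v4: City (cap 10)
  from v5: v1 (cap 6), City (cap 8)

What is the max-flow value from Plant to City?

Augment Plant→v1→v3→City: bottleneck 7, flow now 7.
Augment Plant→v1→v4→City: bottleneck 4, flow now 11.
Augment Plant→v2→v4→City: bottleneck 6, flow now 17.
Augment Plant→v2→v5→City: bottleneck 4, flow now 21.
No augmenting path remains; maximum flow = 21.
In the residual graph, reachable from Plant: {Plant}.
Min-cut edges: Plant→v1 (11), Plant→v2 (10); capacity 11 + 10 = 21.
This cut is saturated, so no flow can exceed 21.

21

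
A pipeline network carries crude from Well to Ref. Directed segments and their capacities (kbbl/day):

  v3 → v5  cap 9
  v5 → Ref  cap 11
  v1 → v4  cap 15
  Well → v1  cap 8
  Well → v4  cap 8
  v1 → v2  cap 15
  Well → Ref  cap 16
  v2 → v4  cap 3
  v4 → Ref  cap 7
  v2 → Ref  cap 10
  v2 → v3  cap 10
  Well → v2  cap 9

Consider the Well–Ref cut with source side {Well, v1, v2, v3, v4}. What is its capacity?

Edges leaving {Well, v1, v2, v3, v4}: Well→Ref (16), v2→Ref (10), v3→v5 (9), v4→Ref (7).
Cut capacity = 16 + 10 + 9 + 7 = 42.

42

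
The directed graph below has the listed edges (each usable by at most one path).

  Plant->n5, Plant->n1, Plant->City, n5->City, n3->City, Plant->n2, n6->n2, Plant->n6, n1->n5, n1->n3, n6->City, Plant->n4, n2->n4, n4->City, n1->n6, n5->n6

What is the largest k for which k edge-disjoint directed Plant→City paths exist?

5

Assign every edge capacity 1; by Menger, the answer equals the max flow.
Path Plant→City (+1); total 1.
Path Plant→n4→City (+1); total 2.
Path Plant→n5→City (+1); total 3.
Path Plant→n6→City (+1); total 4.
Path Plant→n1→n3→City (+1); total 5.
No residual Plant→City path; max flow = 5.
Certifying cut of size 5: {Plant→City, Plant→n1, Plant→n5, Plant→n6, n4→City}.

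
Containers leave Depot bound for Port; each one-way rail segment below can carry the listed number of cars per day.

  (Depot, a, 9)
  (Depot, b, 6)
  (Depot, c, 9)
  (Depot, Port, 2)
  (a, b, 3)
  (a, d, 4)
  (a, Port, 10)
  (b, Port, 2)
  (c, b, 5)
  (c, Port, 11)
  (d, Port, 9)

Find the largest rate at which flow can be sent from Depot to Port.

Augment Depot→Port: bottleneck 2, flow now 2.
Augment Depot→a→Port: bottleneck 9, flow now 11.
Augment Depot→b→Port: bottleneck 2, flow now 13.
Augment Depot→c→Port: bottleneck 9, flow now 22.
No augmenting path remains; maximum flow = 22.
In the residual graph, reachable from Depot: {Depot, b}.
Min-cut edges: Depot→a (9), Depot→c (9), Depot→Port (2), b→Port (2); capacity 9 + 9 + 2 + 2 = 22.
This cut is saturated, so no flow can exceed 22.

22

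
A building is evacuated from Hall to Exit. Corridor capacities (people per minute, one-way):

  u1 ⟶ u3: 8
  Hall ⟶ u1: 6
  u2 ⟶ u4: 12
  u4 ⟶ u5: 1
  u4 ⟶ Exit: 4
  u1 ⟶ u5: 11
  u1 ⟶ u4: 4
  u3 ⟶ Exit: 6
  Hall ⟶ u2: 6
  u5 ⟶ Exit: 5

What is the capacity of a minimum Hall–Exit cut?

11

Augment Hall→u1→u3→Exit: bottleneck 6, flow now 6.
Augment Hall→u2→u4→Exit: bottleneck 4, flow now 10.
Augment Hall→u2→u4→u5→Exit: bottleneck 1, flow now 11.
No augmenting path remains; maximum flow = 11.
By max-flow min-cut, the minimum cut capacity equals the max flow.
In the residual graph, reachable from Hall: {Hall, u2, u4}.
Min-cut edges: Hall→u1 (6), u4→u5 (1), u4→Exit (4); capacity 6 + 1 + 4 = 11.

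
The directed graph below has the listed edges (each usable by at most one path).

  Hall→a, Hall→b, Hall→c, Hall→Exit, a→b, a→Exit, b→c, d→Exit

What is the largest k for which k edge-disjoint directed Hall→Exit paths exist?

2

Assign every edge capacity 1; by Menger, the answer equals the max flow.
Path Hall→Exit (+1); total 1.
Path Hall→a→Exit (+1); total 2.
No residual Hall→Exit path; max flow = 2.
Certifying cut of size 2: {Hall→Exit, Hall→a}.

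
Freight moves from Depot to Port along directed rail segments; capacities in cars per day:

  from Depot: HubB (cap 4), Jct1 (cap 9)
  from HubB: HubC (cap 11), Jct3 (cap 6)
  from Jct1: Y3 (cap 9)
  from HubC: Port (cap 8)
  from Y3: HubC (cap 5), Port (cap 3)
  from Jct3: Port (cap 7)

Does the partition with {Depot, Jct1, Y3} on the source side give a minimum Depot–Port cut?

Yes — it is a minimum cut (capacity 12).

Given cut capacity: 4 + 5 + 3 = 12.
Augment Depot→HubB→HubC→Port: bottleneck 4, flow now 4.
Augment Depot→Jct1→Y3→Port: bottleneck 3, flow now 7.
Augment Depot→Jct1→Y3→HubC→Port: bottleneck 4, flow now 11.
Augment Depot→Jct1→Y3→HubC→HubB→Jct3→Port: bottleneck 1, flow now 12. (uses reverse residual edge)
No augmenting path remains; maximum flow = 12.
Cut capacity 12 equals the max flow, so it is a minimum cut.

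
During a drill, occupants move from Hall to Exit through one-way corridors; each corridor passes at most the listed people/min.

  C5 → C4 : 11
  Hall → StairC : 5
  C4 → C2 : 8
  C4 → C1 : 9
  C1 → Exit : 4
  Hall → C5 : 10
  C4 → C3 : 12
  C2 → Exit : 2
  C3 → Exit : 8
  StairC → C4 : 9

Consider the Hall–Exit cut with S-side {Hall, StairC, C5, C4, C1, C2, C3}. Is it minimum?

Given cut capacity: 4 + 2 + 8 = 14.
Augment Hall→StairC→C4→C1→Exit: bottleneck 4, flow now 4.
Augment Hall→StairC→C4→C2→Exit: bottleneck 1, flow now 5.
Augment Hall→C5→C4→C2→Exit: bottleneck 1, flow now 6.
Augment Hall→C5→C4→C3→Exit: bottleneck 8, flow now 14.
No augmenting path remains; maximum flow = 14.
Cut capacity 14 equals the max flow, so it is a minimum cut.

Yes — it is a minimum cut (capacity 14).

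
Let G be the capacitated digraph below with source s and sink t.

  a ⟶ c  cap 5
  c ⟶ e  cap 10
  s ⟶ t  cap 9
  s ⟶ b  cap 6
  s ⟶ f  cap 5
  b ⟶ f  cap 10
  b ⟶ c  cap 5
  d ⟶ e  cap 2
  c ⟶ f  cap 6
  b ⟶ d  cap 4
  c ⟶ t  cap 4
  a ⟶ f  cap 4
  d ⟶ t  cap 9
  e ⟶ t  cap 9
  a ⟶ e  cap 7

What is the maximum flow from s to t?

15

Augment s→t: bottleneck 9, flow now 9.
Augment s→b→c→t: bottleneck 4, flow now 13.
Augment s→b→d→t: bottleneck 2, flow now 15.
No augmenting path remains; maximum flow = 15.
In the residual graph, reachable from s: {s, f}.
Min-cut edges: s→b (6), s→t (9); capacity 6 + 9 = 15.
This cut is saturated, so no flow can exceed 15.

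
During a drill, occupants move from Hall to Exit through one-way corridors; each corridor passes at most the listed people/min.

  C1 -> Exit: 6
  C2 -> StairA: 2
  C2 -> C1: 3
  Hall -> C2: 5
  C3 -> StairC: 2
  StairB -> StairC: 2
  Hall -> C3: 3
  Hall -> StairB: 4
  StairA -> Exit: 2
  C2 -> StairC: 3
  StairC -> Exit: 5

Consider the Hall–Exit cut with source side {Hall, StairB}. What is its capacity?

10

Edges leaving {Hall, StairB}: Hall→C3 (3), Hall→C2 (5), StairB→StairC (2).
Cut capacity = 3 + 5 + 2 = 10.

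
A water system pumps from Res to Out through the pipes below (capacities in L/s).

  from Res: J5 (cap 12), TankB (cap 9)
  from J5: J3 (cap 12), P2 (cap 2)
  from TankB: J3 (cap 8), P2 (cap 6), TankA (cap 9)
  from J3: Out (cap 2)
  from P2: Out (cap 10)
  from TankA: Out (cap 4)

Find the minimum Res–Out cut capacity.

Augment Res→J5→J3→Out: bottleneck 2, flow now 2.
Augment Res→J5→P2→Out: bottleneck 2, flow now 4.
Augment Res→TankB→P2→Out: bottleneck 6, flow now 10.
Augment Res→TankB→TankA→Out: bottleneck 3, flow now 13.
No augmenting path remains; maximum flow = 13.
By max-flow min-cut, the minimum cut capacity equals the max flow.
In the residual graph, reachable from Res: {Res, J5, J3}.
Min-cut edges: Res→TankB (9), J5→P2 (2), J3→Out (2); capacity 9 + 2 + 2 = 13.

13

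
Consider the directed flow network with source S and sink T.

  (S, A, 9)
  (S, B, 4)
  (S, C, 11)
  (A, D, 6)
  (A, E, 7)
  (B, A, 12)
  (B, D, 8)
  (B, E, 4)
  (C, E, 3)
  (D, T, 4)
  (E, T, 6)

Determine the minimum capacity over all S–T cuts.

Augment S→A→D→T: bottleneck 4, flow now 4.
Augment S→A→E→T: bottleneck 5, flow now 9.
Augment S→B→E→T: bottleneck 1, flow now 10.
No augmenting path remains; maximum flow = 10.
By max-flow min-cut, the minimum cut capacity equals the max flow.
In the residual graph, reachable from S: {S, A, B, C, D, E}.
Min-cut edges: D→T (4), E→T (6); capacity 4 + 6 = 10.

10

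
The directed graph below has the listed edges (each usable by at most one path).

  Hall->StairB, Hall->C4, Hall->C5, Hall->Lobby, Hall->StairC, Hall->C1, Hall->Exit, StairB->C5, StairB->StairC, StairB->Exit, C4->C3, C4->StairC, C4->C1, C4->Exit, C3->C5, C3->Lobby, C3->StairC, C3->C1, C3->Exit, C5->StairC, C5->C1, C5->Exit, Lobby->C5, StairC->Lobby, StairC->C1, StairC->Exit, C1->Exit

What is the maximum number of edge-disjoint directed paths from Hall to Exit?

6

Assign every edge capacity 1; by Menger, the answer equals the max flow.
Path Hall→Exit (+1); total 1.
Path Hall→StairB→Exit (+1); total 2.
Path Hall→C4→Exit (+1); total 3.
Path Hall→C5→Exit (+1); total 4.
Path Hall→StairC→Exit (+1); total 5.
Path Hall→C1→Exit (+1); total 6.
No residual Hall→Exit path; max flow = 6.
Certifying cut of size 6: {C1→Exit, C5→Exit, Hall→C4, Hall→Exit, Hall→StairB, StairC→Exit}.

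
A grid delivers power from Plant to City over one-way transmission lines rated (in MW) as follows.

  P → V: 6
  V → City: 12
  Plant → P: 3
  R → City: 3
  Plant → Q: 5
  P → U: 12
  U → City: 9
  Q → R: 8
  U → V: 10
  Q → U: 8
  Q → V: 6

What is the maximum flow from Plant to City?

8

Augment Plant→P→U→City: bottleneck 3, flow now 3.
Augment Plant→Q→R→City: bottleneck 3, flow now 6.
Augment Plant→Q→U→City: bottleneck 2, flow now 8.
No augmenting path remains; maximum flow = 8.
In the residual graph, reachable from Plant: {Plant}.
Min-cut edges: Plant→P (3), Plant→Q (5); capacity 3 + 5 = 8.
This cut is saturated, so no flow can exceed 8.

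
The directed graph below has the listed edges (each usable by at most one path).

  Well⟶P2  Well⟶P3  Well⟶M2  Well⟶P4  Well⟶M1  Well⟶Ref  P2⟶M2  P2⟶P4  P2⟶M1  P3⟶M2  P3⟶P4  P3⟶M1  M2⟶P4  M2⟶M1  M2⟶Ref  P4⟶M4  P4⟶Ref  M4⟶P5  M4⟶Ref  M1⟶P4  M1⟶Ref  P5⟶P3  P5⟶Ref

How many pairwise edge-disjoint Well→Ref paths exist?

Assign every edge capacity 1; by Menger, the answer equals the max flow.
Path Well→Ref (+1); total 1.
Path Well→M2→Ref (+1); total 2.
Path Well→P4→Ref (+1); total 3.
Path Well→M1→Ref (+1); total 4.
Path Well→P2→P4→M4→Ref (+1); total 5.
No residual Well→Ref path; max flow = 5.
Certifying cut of size 5: {M1→Ref, M2→Ref, P4→M4, P4→Ref, Well→Ref}.

5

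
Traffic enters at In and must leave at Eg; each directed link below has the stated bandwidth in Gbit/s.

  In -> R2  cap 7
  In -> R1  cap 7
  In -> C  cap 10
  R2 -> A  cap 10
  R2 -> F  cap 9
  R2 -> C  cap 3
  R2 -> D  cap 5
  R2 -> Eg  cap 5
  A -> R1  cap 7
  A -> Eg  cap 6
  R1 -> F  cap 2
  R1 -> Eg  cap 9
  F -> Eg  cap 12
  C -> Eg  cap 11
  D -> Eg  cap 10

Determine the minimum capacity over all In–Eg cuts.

24

Augment In→R2→Eg: bottleneck 5, flow now 5.
Augment In→R1→Eg: bottleneck 7, flow now 12.
Augment In→C→Eg: bottleneck 10, flow now 22.
Augment In→R2→A→Eg: bottleneck 2, flow now 24.
No augmenting path remains; maximum flow = 24.
By max-flow min-cut, the minimum cut capacity equals the max flow.
In the residual graph, reachable from In: {In}.
Min-cut edges: In→R2 (7), In→R1 (7), In→C (10); capacity 7 + 7 + 10 = 24.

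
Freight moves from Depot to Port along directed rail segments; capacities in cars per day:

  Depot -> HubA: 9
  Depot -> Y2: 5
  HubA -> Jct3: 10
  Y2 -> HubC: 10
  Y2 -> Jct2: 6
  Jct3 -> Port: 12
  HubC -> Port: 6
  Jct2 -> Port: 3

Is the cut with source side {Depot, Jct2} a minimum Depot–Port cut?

No — its capacity is 17, but the minimum cut has capacity 14.

Given cut capacity: 9 + 5 + 3 = 17.
Augment Depot→HubA→Jct3→Port: bottleneck 9, flow now 9.
Augment Depot→Y2→HubC→Port: bottleneck 5, flow now 14.
No augmenting path remains; maximum flow = 14.
In the residual graph, reachable from Depot: {Depot}.
Min-cut edges: Depot→HubA (9), Depot→Y2 (5); capacity 9 + 5 = 14.
Cut capacity 17 exceeds the max flow 14, so it is not minimum.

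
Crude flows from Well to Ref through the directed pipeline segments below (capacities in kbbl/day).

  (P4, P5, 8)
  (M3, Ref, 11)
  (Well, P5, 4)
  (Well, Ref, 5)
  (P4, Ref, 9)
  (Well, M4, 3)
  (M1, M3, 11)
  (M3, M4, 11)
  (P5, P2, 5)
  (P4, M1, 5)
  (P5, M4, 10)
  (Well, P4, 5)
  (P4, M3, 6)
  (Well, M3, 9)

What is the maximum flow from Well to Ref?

Augment Well→Ref: bottleneck 5, flow now 5.
Augment Well→P4→Ref: bottleneck 5, flow now 10.
Augment Well→M3→Ref: bottleneck 9, flow now 19.
No augmenting path remains; maximum flow = 19.
In the residual graph, reachable from Well: {Well, P5, P2, M4}.
Min-cut edges: Well→P4 (5), Well→M3 (9), Well→Ref (5); capacity 5 + 9 + 5 = 19.
This cut is saturated, so no flow can exceed 19.

19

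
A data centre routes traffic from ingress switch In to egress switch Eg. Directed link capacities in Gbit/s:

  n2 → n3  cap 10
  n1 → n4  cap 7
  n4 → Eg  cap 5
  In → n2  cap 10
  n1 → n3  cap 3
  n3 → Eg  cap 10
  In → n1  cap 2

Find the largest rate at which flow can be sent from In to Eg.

12

Augment In→n1→n3→Eg: bottleneck 2, flow now 2.
Augment In→n2→n3→Eg: bottleneck 8, flow now 10.
Augment In→n2→n3→n1→n4→Eg: bottleneck 2, flow now 12. (uses reverse residual edge)
No augmenting path remains; maximum flow = 12.
In the residual graph, reachable from In: {In}.
Min-cut edges: In→n1 (2), In→n2 (10); capacity 2 + 10 = 12.
This cut is saturated, so no flow can exceed 12.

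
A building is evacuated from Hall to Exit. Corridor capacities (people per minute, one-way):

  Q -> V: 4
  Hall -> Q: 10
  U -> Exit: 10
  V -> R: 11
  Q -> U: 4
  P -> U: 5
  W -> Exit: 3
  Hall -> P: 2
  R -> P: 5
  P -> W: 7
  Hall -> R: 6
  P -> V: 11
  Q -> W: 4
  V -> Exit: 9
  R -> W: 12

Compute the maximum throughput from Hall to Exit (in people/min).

18

Augment Hall→P→U→Exit: bottleneck 2, flow now 2.
Augment Hall→Q→U→Exit: bottleneck 4, flow now 6.
Augment Hall→Q→V→Exit: bottleneck 4, flow now 10.
Augment Hall→Q→W→Exit: bottleneck 2, flow now 12.
Augment Hall→R→W→Exit: bottleneck 1, flow now 13.
Augment Hall→R→P→U→Exit: bottleneck 3, flow now 16.
Augment Hall→R→P→V→Exit: bottleneck 2, flow now 18.
No augmenting path remains; maximum flow = 18.
In the residual graph, reachable from Hall: {Hall}.
Min-cut edges: Hall→P (2), Hall→Q (10), Hall→R (6); capacity 2 + 10 + 6 = 18.
This cut is saturated, so no flow can exceed 18.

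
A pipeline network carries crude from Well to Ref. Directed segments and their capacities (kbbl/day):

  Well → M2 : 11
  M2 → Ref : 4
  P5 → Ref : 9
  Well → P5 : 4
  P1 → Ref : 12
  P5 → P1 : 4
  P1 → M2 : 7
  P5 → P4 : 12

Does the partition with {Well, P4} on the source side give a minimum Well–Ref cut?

Given cut capacity: 4 + 11 = 15.
Augment Well→P5→Ref: bottleneck 4, flow now 4.
Augment Well→M2→Ref: bottleneck 4, flow now 8.
No augmenting path remains; maximum flow = 8.
In the residual graph, reachable from Well: {Well, M2}.
Min-cut edges: Well→P5 (4), M2→Ref (4); capacity 4 + 4 = 8.
Cut capacity 15 exceeds the max flow 8, so it is not minimum.

No — its capacity is 15, but the minimum cut has capacity 8.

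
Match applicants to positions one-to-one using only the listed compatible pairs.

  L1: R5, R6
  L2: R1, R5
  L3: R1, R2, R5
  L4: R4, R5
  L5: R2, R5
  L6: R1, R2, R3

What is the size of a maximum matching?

Unit-capacity flow: source→left, listed edges, right→sink; max matching = max flow.
Augmenting path L1→R5 (+1); matched 1.
Augmenting path L2→R1 (+1); matched 2.
Augmenting path L3→R2 (+1); matched 3.
Augmenting path L4→R4 (+1); matched 4.
Augmenting path L6→R3 (+1); matched 5.
Augmenting path L5→R5→L1→R6 (+1); matched 6.
No augmenting path remains; maximum matching = 6.
König certificate: {L1, L2, L3, L4, L5, L6} is a vertex cover of size 6 (every listed pair touches it), so no matching can be larger.

6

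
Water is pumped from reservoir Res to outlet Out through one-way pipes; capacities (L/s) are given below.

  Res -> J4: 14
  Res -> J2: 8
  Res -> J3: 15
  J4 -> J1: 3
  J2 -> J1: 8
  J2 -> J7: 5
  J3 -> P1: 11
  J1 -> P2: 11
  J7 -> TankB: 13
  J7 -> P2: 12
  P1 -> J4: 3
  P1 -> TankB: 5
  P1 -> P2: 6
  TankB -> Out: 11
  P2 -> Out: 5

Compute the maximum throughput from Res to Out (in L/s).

Augment Res→J4→J1→P2→Out: bottleneck 3, flow now 3.
Augment Res→J2→J1→P2→Out: bottleneck 2, flow now 5.
Augment Res→J2→J7→TankB→Out: bottleneck 5, flow now 10.
Augment Res→J3→P1→TankB→Out: bottleneck 5, flow now 15.
No augmenting path remains; maximum flow = 15.
In the residual graph, reachable from Res: {Res, J4, J2, J3, J1, P1, P2}.
Min-cut edges: J2→J7 (5), P1→TankB (5), P2→Out (5); capacity 5 + 5 + 5 = 15.
This cut is saturated, so no flow can exceed 15.

15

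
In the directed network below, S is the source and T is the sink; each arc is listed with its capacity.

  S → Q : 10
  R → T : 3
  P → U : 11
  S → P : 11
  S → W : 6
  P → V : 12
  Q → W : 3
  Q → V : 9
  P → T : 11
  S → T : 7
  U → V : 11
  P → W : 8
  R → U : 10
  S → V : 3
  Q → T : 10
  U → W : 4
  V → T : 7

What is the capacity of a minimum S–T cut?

31

Augment S→T: bottleneck 7, flow now 7.
Augment S→P→T: bottleneck 11, flow now 18.
Augment S→Q→T: bottleneck 10, flow now 28.
Augment S→V→T: bottleneck 3, flow now 31.
No augmenting path remains; maximum flow = 31.
By max-flow min-cut, the minimum cut capacity equals the max flow.
In the residual graph, reachable from S: {S, W}.
Min-cut edges: S→P (11), S→Q (10), S→V (3), S→T (7); capacity 11 + 10 + 3 + 7 = 31.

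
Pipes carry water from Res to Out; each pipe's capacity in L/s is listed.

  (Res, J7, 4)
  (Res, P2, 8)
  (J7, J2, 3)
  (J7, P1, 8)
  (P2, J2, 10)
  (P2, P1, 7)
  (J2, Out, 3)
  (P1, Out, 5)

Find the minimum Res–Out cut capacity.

Augment Res→J7→J2→Out: bottleneck 3, flow now 3.
Augment Res→J7→P1→Out: bottleneck 1, flow now 4.
Augment Res→P2→P1→Out: bottleneck 4, flow now 8.
No augmenting path remains; maximum flow = 8.
By max-flow min-cut, the minimum cut capacity equals the max flow.
In the residual graph, reachable from Res: {Res, J7, P2, J2, P1}.
Min-cut edges: J2→Out (3), P1→Out (5); capacity 3 + 5 = 8.

8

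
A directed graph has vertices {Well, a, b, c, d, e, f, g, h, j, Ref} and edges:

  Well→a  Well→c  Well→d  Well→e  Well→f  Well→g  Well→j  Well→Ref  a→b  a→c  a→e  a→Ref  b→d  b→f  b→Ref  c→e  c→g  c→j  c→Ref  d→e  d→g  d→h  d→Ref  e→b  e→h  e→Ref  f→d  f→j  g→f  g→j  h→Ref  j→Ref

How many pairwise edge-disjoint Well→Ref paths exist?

7

Assign every edge capacity 1; by Menger, the answer equals the max flow.
Path Well→Ref (+1); total 1.
Path Well→a→Ref (+1); total 2.
Path Well→c→Ref (+1); total 3.
Path Well→d→Ref (+1); total 4.
Path Well→e→Ref (+1); total 5.
Path Well→j→Ref (+1); total 6.
Path Well→f→d→h→Ref (+1); total 7.
No residual Well→Ref path; max flow = 7.
Certifying cut of size 7: {Well→Ref, Well→a, Well→c, Well→d, Well→e, f→d, j→Ref}.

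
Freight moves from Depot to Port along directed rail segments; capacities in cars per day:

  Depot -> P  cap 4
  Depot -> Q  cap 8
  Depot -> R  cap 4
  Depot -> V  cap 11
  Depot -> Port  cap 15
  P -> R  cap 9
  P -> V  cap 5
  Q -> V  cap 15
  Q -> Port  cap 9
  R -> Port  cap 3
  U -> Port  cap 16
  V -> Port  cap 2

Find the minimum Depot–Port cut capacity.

28

Augment Depot→Port: bottleneck 15, flow now 15.
Augment Depot→Q→Port: bottleneck 8, flow now 23.
Augment Depot→R→Port: bottleneck 3, flow now 26.
Augment Depot→V→Port: bottleneck 2, flow now 28.
No augmenting path remains; maximum flow = 28.
By max-flow min-cut, the minimum cut capacity equals the max flow.
In the residual graph, reachable from Depot: {Depot, P, R, V}.
Min-cut edges: Depot→Q (8), Depot→Port (15), R→Port (3), V→Port (2); capacity 8 + 15 + 3 + 2 = 28.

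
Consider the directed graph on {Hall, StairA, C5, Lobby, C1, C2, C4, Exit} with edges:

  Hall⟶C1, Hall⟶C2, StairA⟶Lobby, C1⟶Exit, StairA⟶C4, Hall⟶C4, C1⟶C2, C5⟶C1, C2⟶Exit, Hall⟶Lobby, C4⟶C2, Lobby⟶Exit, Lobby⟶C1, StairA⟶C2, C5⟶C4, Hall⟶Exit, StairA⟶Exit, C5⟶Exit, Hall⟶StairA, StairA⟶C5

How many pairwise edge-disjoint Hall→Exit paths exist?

Assign every edge capacity 1; by Menger, the answer equals the max flow.
Path Hall→Exit (+1); total 1.
Path Hall→StairA→Exit (+1); total 2.
Path Hall→Lobby→Exit (+1); total 3.
Path Hall→C1→Exit (+1); total 4.
Path Hall→C2→Exit (+1); total 5.
No residual Hall→Exit path; max flow = 5.
Certifying cut of size 5: {C2→Exit, Hall→C1, Hall→Exit, Hall→Lobby, Hall→StairA}.

5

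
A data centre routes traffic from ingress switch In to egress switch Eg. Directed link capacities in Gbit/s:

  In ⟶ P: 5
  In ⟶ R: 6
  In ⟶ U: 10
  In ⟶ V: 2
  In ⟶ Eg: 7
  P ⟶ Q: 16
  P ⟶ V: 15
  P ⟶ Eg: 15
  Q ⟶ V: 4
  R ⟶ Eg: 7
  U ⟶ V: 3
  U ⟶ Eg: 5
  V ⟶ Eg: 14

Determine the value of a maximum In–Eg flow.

Augment In→Eg: bottleneck 7, flow now 7.
Augment In→P→Eg: bottleneck 5, flow now 12.
Augment In→R→Eg: bottleneck 6, flow now 18.
Augment In→U→Eg: bottleneck 5, flow now 23.
Augment In→V→Eg: bottleneck 2, flow now 25.
Augment In→U→V→Eg: bottleneck 3, flow now 28.
No augmenting path remains; maximum flow = 28.
In the residual graph, reachable from In: {In, U}.
Min-cut edges: In→P (5), In→R (6), In→V (2), In→Eg (7), U→V (3), U→Eg (5); capacity 5 + 6 + 2 + 7 + 3 + 5 = 28.
This cut is saturated, so no flow can exceed 28.

28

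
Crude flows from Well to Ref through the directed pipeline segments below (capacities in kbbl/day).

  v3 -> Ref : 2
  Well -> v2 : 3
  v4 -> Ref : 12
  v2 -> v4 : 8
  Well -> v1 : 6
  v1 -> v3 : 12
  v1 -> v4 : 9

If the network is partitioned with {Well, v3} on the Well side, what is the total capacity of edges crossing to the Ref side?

Edges leaving {Well, v3}: Well→v1 (6), Well→v2 (3), v3→Ref (2).
Cut capacity = 6 + 3 + 2 = 11.

11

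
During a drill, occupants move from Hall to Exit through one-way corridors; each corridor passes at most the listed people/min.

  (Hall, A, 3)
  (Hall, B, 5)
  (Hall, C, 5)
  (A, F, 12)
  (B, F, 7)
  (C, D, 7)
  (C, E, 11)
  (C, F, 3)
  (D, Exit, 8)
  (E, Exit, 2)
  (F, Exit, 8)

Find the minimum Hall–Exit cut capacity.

Augment Hall→A→F→Exit: bottleneck 3, flow now 3.
Augment Hall→B→F→Exit: bottleneck 5, flow now 8.
Augment Hall→C→D→Exit: bottleneck 5, flow now 13.
No augmenting path remains; maximum flow = 13.
By max-flow min-cut, the minimum cut capacity equals the max flow.
In the residual graph, reachable from Hall: {Hall}.
Min-cut edges: Hall→A (3), Hall→B (5), Hall→C (5); capacity 3 + 5 + 5 = 13.

13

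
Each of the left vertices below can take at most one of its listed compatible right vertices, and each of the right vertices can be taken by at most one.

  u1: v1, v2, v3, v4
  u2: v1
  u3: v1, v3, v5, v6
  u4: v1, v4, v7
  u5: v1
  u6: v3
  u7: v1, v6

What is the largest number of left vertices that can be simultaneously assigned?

6

Unit-capacity flow: source→left, listed edges, right→sink; max matching = max flow.
Augmenting path u1→v1 (+1); matched 1.
Augmenting path u3→v3 (+1); matched 2.
Augmenting path u4→v4 (+1); matched 3.
Augmenting path u7→v6 (+1); matched 4.
Augmenting path u2→v1→u1→v2 (+1); matched 5.
Augmenting path u6→v3→u3→v5 (+1); matched 6.
No augmenting path remains; maximum matching = 6.
König certificate: {u1, u3, u4, u6, u7, v1} is a vertex cover of size 6 (every listed pair touches it), so no matching can be larger.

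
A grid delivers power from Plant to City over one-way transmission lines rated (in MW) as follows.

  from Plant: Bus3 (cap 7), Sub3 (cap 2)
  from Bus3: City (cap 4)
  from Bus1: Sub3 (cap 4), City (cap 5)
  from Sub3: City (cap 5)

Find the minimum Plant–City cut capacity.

6

Augment Plant→Bus3→City: bottleneck 4, flow now 4.
Augment Plant→Sub3→City: bottleneck 2, flow now 6.
No augmenting path remains; maximum flow = 6.
By max-flow min-cut, the minimum cut capacity equals the max flow.
In the residual graph, reachable from Plant: {Plant, Bus3}.
Min-cut edges: Plant→Sub3 (2), Bus3→City (4); capacity 2 + 4 = 6.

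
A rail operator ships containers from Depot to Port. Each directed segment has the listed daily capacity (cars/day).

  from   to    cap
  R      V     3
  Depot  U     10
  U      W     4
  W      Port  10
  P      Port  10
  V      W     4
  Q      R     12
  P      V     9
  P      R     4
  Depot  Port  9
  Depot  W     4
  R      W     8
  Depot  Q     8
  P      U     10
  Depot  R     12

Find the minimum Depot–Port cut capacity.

19

Augment Depot→Port: bottleneck 9, flow now 9.
Augment Depot→W→Port: bottleneck 4, flow now 13.
Augment Depot→R→W→Port: bottleneck 6, flow now 19.
No augmenting path remains; maximum flow = 19.
By max-flow min-cut, the minimum cut capacity equals the max flow.
In the residual graph, reachable from Depot: {Depot, Q, R, U, V, W}.
Min-cut edges: Depot→Port (9), W→Port (10); capacity 9 + 10 = 19.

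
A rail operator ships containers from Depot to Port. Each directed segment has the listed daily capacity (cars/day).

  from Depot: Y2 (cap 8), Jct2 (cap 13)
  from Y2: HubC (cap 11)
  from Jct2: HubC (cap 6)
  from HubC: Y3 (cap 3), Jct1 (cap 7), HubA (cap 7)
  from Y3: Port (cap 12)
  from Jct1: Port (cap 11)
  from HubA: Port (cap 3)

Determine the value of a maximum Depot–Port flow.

13

Augment Depot→Y2→HubC→Y3→Port: bottleneck 3, flow now 3.
Augment Depot→Y2→HubC→Jct1→Port: bottleneck 5, flow now 8.
Augment Depot→Jct2→HubC→Jct1→Port: bottleneck 2, flow now 10.
Augment Depot→Jct2→HubC→HubA→Port: bottleneck 3, flow now 13.
No augmenting path remains; maximum flow = 13.
In the residual graph, reachable from Depot: {Depot, Y2, Jct2, HubC, HubA}.
Min-cut edges: HubC→Y3 (3), HubC→Jct1 (7), HubA→Port (3); capacity 3 + 7 + 3 = 13.
This cut is saturated, so no flow can exceed 13.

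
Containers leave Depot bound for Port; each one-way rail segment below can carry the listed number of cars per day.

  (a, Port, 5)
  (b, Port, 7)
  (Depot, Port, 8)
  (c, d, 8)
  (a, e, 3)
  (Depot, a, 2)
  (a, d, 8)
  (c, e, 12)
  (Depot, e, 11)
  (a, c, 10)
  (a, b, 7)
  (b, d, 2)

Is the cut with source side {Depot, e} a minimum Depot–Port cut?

Given cut capacity: 2 + 8 = 10.
Augment Depot→Port: bottleneck 8, flow now 8.
Augment Depot→a→Port: bottleneck 2, flow now 10.
No augmenting path remains; maximum flow = 10.
Cut capacity 10 equals the max flow, so it is a minimum cut.

Yes — it is a minimum cut (capacity 10).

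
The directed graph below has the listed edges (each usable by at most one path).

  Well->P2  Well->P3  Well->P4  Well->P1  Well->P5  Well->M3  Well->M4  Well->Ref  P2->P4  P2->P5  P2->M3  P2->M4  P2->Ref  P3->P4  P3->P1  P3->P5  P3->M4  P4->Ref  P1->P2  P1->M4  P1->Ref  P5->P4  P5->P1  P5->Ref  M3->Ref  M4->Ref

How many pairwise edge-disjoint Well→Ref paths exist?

Assign every edge capacity 1; by Menger, the answer equals the max flow.
Path Well→Ref (+1); total 1.
Path Well→P2→Ref (+1); total 2.
Path Well→P4→Ref (+1); total 3.
Path Well→P1→Ref (+1); total 4.
Path Well→P5→Ref (+1); total 5.
Path Well→M3→Ref (+1); total 6.
Path Well→M4→Ref (+1); total 7.
No residual Well→Ref path; max flow = 7.
Certifying cut of size 7: {M3→Ref, M4→Ref, P1→Ref, P2→Ref, P4→Ref, P5→Ref, Well→Ref}.

7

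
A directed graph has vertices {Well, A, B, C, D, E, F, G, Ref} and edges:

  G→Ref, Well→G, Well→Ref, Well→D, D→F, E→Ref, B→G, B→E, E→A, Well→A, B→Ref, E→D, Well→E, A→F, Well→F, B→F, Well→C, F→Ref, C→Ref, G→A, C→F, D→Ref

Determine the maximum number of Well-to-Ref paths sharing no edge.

Assign every edge capacity 1; by Menger, the answer equals the max flow.
Path Well→Ref (+1); total 1.
Path Well→C→Ref (+1); total 2.
Path Well→D→Ref (+1); total 3.
Path Well→E→Ref (+1); total 4.
Path Well→F→Ref (+1); total 5.
Path Well→G→Ref (+1); total 6.
No residual Well→Ref path; max flow = 6.
Certifying cut of size 6: {F→Ref, Well→C, Well→D, Well→E, Well→G, Well→Ref}.

6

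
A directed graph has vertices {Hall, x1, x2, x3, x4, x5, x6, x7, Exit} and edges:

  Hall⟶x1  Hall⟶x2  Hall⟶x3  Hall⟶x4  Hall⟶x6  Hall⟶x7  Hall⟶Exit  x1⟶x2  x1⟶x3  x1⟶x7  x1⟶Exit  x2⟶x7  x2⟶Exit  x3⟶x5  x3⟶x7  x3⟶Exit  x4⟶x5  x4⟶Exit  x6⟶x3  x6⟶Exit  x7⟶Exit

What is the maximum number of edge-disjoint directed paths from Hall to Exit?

7

Assign every edge capacity 1; by Menger, the answer equals the max flow.
Path Hall→Exit (+1); total 1.
Path Hall→x1→Exit (+1); total 2.
Path Hall→x2→Exit (+1); total 3.
Path Hall→x3→Exit (+1); total 4.
Path Hall→x4→Exit (+1); total 5.
Path Hall→x6→Exit (+1); total 6.
Path Hall→x7→Exit (+1); total 7.
No residual Hall→Exit path; max flow = 7.
Certifying cut of size 7: {Hall→Exit, Hall→x1, Hall→x2, Hall→x3, Hall→x4, Hall→x6, Hall→x7}.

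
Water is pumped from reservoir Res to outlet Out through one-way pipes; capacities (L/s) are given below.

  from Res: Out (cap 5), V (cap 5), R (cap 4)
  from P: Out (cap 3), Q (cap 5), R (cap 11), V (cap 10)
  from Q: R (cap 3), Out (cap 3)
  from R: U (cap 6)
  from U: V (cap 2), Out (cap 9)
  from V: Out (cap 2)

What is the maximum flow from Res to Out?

Augment Res→Out: bottleneck 5, flow now 5.
Augment Res→V→Out: bottleneck 2, flow now 7.
Augment Res→R→U→Out: bottleneck 4, flow now 11.
No augmenting path remains; maximum flow = 11.
In the residual graph, reachable from Res: {Res, V}.
Min-cut edges: Res→R (4), Res→Out (5), V→Out (2); capacity 4 + 5 + 2 = 11.
This cut is saturated, so no flow can exceed 11.

11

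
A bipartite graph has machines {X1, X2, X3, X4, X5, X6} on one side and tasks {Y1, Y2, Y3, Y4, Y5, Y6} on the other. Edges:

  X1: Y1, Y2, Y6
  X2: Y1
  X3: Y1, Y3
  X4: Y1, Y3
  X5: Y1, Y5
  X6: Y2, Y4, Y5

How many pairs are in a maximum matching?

5

Unit-capacity flow: source→left, listed edges, right→sink; max matching = max flow.
Augmenting path X1→Y1 (+1); matched 1.
Augmenting path X3→Y3 (+1); matched 2.
Augmenting path X5→Y5 (+1); matched 3.
Augmenting path X6→Y2 (+1); matched 4.
Augmenting path X2→Y1→X1→Y6 (+1); matched 5.
No augmenting path remains; maximum matching = 5.
König certificate: {X1, X5, X6, Y1, Y3} is a vertex cover of size 5 (every listed pair touches it), so no matching can be larger.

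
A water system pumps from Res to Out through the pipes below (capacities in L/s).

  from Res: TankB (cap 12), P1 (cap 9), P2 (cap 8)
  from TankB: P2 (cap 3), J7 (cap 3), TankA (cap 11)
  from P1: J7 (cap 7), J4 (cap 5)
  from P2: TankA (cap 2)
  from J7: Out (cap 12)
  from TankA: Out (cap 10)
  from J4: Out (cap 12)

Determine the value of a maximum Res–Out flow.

Augment Res→TankB→J7→Out: bottleneck 3, flow now 3.
Augment Res→TankB→TankA→Out: bottleneck 9, flow now 12.
Augment Res→P1→J7→Out: bottleneck 7, flow now 19.
Augment Res→P1→J4→Out: bottleneck 2, flow now 21.
Augment Res→P2→TankA→Out: bottleneck 1, flow now 22.
No augmenting path remains; maximum flow = 22.
In the residual graph, reachable from Res: {Res, TankB, P2, TankA}.
Min-cut edges: Res→P1 (9), TankB→J7 (3), TankA→Out (10); capacity 9 + 3 + 10 = 22.
This cut is saturated, so no flow can exceed 22.

22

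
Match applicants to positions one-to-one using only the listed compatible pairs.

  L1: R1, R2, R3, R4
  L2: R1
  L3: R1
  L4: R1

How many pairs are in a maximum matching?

Unit-capacity flow: source→left, listed edges, right→sink; max matching = max flow.
Augmenting path L1→R1 (+1); matched 1.
Augmenting path L2→R1→L1→R2 (+1); matched 2.
No augmenting path remains; maximum matching = 2.
König certificate: {L1, R1} is a vertex cover of size 2 (every listed pair touches it), so no matching can be larger.

2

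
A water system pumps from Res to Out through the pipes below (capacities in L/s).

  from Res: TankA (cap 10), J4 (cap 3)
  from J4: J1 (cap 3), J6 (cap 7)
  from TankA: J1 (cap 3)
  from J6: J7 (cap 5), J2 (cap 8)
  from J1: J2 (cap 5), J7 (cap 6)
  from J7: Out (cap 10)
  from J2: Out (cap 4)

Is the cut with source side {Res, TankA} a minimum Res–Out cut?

Yes — it is a minimum cut (capacity 6).

Given cut capacity: 3 + 3 = 6.
Augment Res→J4→J6→J7→Out: bottleneck 3, flow now 3.
Augment Res→TankA→J1→J7→Out: bottleneck 3, flow now 6.
No augmenting path remains; maximum flow = 6.
Cut capacity 6 equals the max flow, so it is a minimum cut.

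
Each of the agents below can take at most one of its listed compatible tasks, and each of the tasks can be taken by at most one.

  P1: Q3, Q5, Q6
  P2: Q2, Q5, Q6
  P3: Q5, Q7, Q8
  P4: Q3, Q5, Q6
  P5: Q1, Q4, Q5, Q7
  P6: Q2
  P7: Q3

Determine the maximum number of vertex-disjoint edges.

Unit-capacity flow: source→left, listed edges, right→sink; max matching = max flow.
Augmenting path P1→Q3 (+1); matched 1.
Augmenting path P2→Q2 (+1); matched 2.
Augmenting path P3→Q5 (+1); matched 3.
Augmenting path P4→Q6 (+1); matched 4.
Augmenting path P5→Q1 (+1); matched 5.
Augmenting path P6→Q2→P2→Q5→P3→Q7 (+1); matched 6.
No augmenting path remains; maximum matching = 6.
König certificate: {P3, P5, Q2, Q3, Q5, Q6} is a vertex cover of size 6 (every listed pair touches it), so no matching can be larger.

6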